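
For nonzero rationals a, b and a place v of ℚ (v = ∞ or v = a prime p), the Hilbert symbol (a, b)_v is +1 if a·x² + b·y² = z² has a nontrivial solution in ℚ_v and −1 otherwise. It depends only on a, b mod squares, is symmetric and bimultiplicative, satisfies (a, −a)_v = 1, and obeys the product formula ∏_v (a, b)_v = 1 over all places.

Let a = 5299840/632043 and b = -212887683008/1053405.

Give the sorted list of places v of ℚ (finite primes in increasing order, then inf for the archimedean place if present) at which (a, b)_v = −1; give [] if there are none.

Mod squares: a ≡ 30, b ≡ -715. Check v ∈ {∞, 2, 3, 5, 7, 11, 13, 17, 53}.
v=3: a=3^-7·(≡1), b=3^-6·(≡2) mod 3; (1|3)=+1, (2|3)=-1; (−1)^{-7·-6·1}·(+1)^-6·(-1)^-7 = -1.
v=5: a=5^1·(≡1), b=5^-1·(≡2) mod 5; (1|5)=+1, (2|5)=-1; (−1)^{1·-1·2}·(+1)^-1·(-1)^1 = -1.
v=7: a=7^2·(≡4), b=7^2·(≡5) mod 7; (4|7)=+1, (5|7)=-1; (−1)^{2·2·3}·(+1)^2·(-1)^2 = +1.
v=∞: 30 > 0 and -715 < 0  ⇒  (a,b)_∞ = +1.
v=11: a=11^0·(≡8), b=11^1·(≡1) mod 11; (8|11)=-1, (1|11)=+1; (−1)^{0·1·5}·(-1)^1·(+1)^0 = -1.
v=13: a=13^2·(≡12), b=13^3·(≡3) mod 13; (12|13)=+1, (3|13)=+1; (−1)^{2·3·6}·(+1)^3·(+1)^2 = +1.
v=2: v_2(a)=7, v_2(b)=6; units ≡ 7, 5 (mod 8); ε·ε+αω+βω = 1·0+7·1+6·0 ≡ 1  ⇒  (a,b)_2 = -1.
v=17: a=17^-2·(≡2), b=17^-2·(≡15) mod 17; (2|17)=+1, (15|17)=+1; (−1)^{-2·-2·8}·(+1)^-2·(+1)^-2 = +1.
v=53: a=53^0·(≡50), b=53^2·(≡48) mod 53; (50|53)=-1, (48|53)=-1; (−1)^{0·2·26}·(-1)^2·(-1)^0 = +1.
|Ram(30, -715)| = 4, even; anisotropic at {2, 3, 5, 11}.

[2, 3, 5, 11]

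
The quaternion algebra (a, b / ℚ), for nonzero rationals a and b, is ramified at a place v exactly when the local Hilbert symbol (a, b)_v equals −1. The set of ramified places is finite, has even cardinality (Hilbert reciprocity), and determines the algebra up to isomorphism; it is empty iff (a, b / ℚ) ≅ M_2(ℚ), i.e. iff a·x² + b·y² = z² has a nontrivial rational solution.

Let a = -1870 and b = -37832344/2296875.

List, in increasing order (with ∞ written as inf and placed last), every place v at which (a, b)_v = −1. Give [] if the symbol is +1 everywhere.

(a, b) ≡ (-1870, -1938) mod (ℚ^×)²; places V = {2, 3, 5, 7, 11, 17, 19, ∞}.
(a,b)_19: α=0, u≡11; β=1, v≡8 (mod 19); (11|19)=+1, (8|19)=-1; sign (−1)^0·+1^1·-1^0 = +1.
(a,b)_17: α=1, u≡9; β=1, v≡11 (mod 17); (9|17)=+1, (11|17)=-1; sign (−1)^0·+1^1·-1^1 = -1.
(a,b)_11: α=1, u≡6; β=4, v≡5 (mod 11); (6|11)=-1, (5|11)=+1; sign (−1)^0·-1^4·+1^1 = +1.
(a,b)_7: α=0, u≡6; β=-2, v≡1 (mod 7); (6|7)=-1, (1|7)=+1; sign (−1)^0·-1^-2·+1^0 = +1.
(a,b)_∞: sgn(-1870)=−, sgn(-1938)=−, so -1.
(a,b)_3: α=0, u≡2; β=-1, v≡2 (mod 3); (2|3)=-1, (2|3)=-1; sign (−1)^0·-1^-1·-1^0 = -1.
(a,b)_2: α=1, β=3; u≡1, v≡7 (mod 8); ε(u)ε(v)=0·1, αω(v)=1·0, βω(u)=3·0; sum ≡ 0  ⇒  +1.
(a,b)_5: α=1, u≡1; β=-6, v≡3 (mod 5); (1|5)=+1, (3|5)=-1; sign (−1)^0·+1^-6·-1^1 = -1.
Ram(-1870, -1938) = {3, 5, 17, ∞}; no ℚ_3-point on the conic.

[3, 5, 17, inf]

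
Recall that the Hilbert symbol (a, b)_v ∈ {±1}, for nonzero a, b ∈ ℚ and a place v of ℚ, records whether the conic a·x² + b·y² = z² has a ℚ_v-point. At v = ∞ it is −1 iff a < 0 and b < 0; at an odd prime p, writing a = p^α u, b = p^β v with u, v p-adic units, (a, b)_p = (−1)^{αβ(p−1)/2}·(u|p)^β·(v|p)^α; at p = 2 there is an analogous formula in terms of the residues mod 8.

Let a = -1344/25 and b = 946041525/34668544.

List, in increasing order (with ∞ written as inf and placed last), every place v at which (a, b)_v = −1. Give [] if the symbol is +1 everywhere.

Mod squares: a ≡ -21, b ≡ 429. Check v ∈ {∞, 2, 3, 5, 7, 11, 13, 23}.
v=11: a=11^0·(≡3), b=11^3·(≡6) mod 11; (3|11)=+1, (6|11)=-1; (−1)^{0·3·5}·(+1)^3·(-1)^0 = +1.
v=7: a=7^1·(≡1), b=7^0·(≡2) mod 7; (1|7)=+1, (2|7)=+1; (−1)^{1·0·3}·(+1)^0·(+1)^1 = +1.
v=2: v_2(a)=6, v_2(b)=-16; units ≡ 3, 5 (mod 8); ε·ε+αω+βω = 1·0+6·1+-16·1 ≡ 0  ⇒  (a,b)_2 = +1.
v=∞: -21 < 0 and 429 > 0  ⇒  (a,b)_∞ = +1.
v=5: a=5^-2·(≡1), b=5^2·(≡4) mod 5; (1|5)=+1, (4|5)=+1; (−1)^{-2·2·2}·(+1)^2·(+1)^-2 = +1.
v=3: a=3^1·(≡2), b=3^7·(≡2) mod 3; (2|3)=-1, (2|3)=-1; (−1)^{1·7·1}·(-1)^7·(-1)^1 = -1.
v=13: a=13^0·(≡5), b=13^1·(≡11) mod 13; (5|13)=-1, (11|13)=-1; (−1)^{0·1·6}·(-1)^1·(-1)^0 = -1.
v=23: a=23^0·(≡18), b=23^-2·(≡21) mod 23; (18|23)=+1, (21|23)=-1; (−1)^{0·-2·11}·(+1)^-2·(-1)^0 = +1.
Ram(-21, 429) = {3, 13}; no ℚ_3-point on the conic.

[3, 13]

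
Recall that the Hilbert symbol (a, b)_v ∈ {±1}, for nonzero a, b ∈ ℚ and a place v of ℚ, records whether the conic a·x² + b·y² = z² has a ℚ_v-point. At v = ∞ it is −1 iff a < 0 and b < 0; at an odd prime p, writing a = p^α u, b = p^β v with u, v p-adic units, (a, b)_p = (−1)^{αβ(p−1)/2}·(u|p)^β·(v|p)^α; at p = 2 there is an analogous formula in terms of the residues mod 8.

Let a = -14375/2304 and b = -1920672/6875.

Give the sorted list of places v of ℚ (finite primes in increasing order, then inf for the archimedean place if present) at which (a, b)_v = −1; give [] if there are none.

(a, b) ≡ (-23, -16302) mod (ℚ^×)²; places V = {2, 3, 5, 11, 13, 19, 23, ∞}.
(a,b)_5: α=4, u≡3; β=-4, v≡3 (mod 5); (3|5)=-1, (3|5)=-1; sign (−1)^0·-1^-4·-1^4 = +1.
(a,b)_19: α=0, u≡13; β=1, v≡9 (mod 19); (13|19)=-1, (9|19)=+1; sign (−1)^0·-1^1·+1^0 = -1.
(a,b)_23: α=1, u≡22; β=0, v≡17 (mod 23); (22|23)=-1, (17|23)=-1; sign (−1)^0·-1^0·-1^1 = -1.
(a,b)_∞: sgn(-23)=−, sgn(-16302)=−, so -1.
(a,b)_2: α=-8, β=5; u≡1, v≡1 (mod 8); ε(u)ε(v)=0·0, αω(v)=-8·0, βω(u)=5·0; sum ≡ 0  ⇒  +1.
(a,b)_3: α=-2, u≡1; β=5, v≡2 (mod 3); (1|3)=+1, (2|3)=-1; sign (−1)^0·+1^5·-1^-2 = +1.
(a,b)_13: α=0, u≡1; β=1, v≡6 (mod 13); (1|13)=+1, (6|13)=-1; sign (−1)^0·+1^1·-1^0 = +1.
(a,b)_11: α=0, u≡7; β=-1, v≡3 (mod 11); (7|11)=-1, (3|11)=+1; sign (−1)^0·-1^-1·+1^0 = -1.
(-23, -16302 / ℚ) ramifies at {11, 19, 23, ∞}: a division algebra.

[11, 19, 23, inf]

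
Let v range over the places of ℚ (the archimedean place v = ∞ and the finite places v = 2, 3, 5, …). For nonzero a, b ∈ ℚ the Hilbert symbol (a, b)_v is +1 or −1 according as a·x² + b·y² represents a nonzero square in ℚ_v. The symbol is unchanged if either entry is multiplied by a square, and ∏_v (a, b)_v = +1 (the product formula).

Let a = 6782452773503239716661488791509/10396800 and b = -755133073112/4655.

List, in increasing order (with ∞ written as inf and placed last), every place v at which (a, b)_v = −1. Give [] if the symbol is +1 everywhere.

[5, 17]

(a, b) ≡ (352682, -85690) mod (ℚ^×)²; places V = {2, 3, 5, 7, 11, 13, 17, 19, 23, 37, 41, ∞}.
(a,b)_7: α=0, u≡2; β=-2, v≡4 (mod 7); (2|7)=+1, (4|7)=+1; sign (−1)^0·+1^-2·+1^0 = +1.
(a,b)_17: α=7, u≡6; β=2, v≡7 (mod 17); (6|17)=-1, (7|17)=-1; sign (−1)^0·-1^2·-1^7 = -1.
(a,b)_41: α=3, u≡8; β=1, v≡20 (mod 41); (8|41)=+1, (20|41)=+1; sign (−1)^0·+1^1·+1^3 = +1.
(a,b)_2: α=-7, β=3; u≡5, v≡3 (mod 8); ε(u)ε(v)=0·1, αω(v)=-7·1, βω(u)=3·1; sum ≡ 0  ⇒  +1.
(a,b)_5: α=-2, u≡2; β=-1, v≡3 (mod 5); (2|5)=-1, (3|5)=-1; sign (−1)^0·-1^-1·-1^-2 = -1.
(a,b)_11: α=5, u≡2; β=1, v≡4 (mod 11); (2|11)=-1, (4|11)=+1; sign (−1)^1·-1^1·+1^5 = +1.
(a,b)_∞: sgn(352682)=+, sgn(-85690)=−, so +1.
(a,b)_37: α=2, u≡35; β=2, v≡13 (mod 37); (35|37)=-1, (13|37)=-1; sign (−1)^0·-1^2·-1^2 = +1.
(a,b)_23: α=5, u≡18; β=2, v≡6 (mod 23); (18|23)=+1, (6|23)=+1; sign (−1)^0·+1^2·+1^5 = +1.
(a,b)_19: α=-2, u≡5; β=-1, v≡12 (mod 19); (5|19)=+1, (12|19)=-1; sign (−1)^0·+1^-1·-1^-2 = +1.
(a,b)_13: α=2, u≡2; β=0, v≡11 (mod 13); (2|13)=-1, (11|13)=-1; sign (−1)^0·-1^0·-1^2 = +1.
(a,b)_3: α=-2, u≡2; β=0, v≡2 (mod 3); (2|3)=-1, (2|3)=-1; sign (−1)^0·-1^0·-1^-2 = +1.
|Ram(352682, -85690)| = 2, even; anisotropic at {5, 17}.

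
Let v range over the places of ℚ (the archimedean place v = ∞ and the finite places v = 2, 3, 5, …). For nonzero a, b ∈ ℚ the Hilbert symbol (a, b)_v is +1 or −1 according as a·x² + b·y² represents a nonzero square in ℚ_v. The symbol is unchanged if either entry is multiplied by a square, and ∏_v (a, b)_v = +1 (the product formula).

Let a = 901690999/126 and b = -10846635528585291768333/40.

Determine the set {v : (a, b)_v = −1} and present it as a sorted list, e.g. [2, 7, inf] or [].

(a, b) ≡ (96866, -77330) mod (ℚ^×)²; places V = {2, 3, 5, 7, 11, 13, 17, 19, 37, ∞}.
(a,b)_7: α=-1, u≡5; β=2, v≡6 (mod 7); (5|7)=-1, (6|7)=-1; sign (−1)^0·-1^2·-1^-1 = -1.
(a,b)_2: α=-1, β=-3; u≡1, v≡7 (mod 8); ε(u)ε(v)=0·1, αω(v)=-1·0, βω(u)=-3·0; sum ≡ 0  ⇒  +1.
(a,b)_5: α=0, u≡4; β=-1, v≡4 (mod 5); (4|5)=+1, (4|5)=+1; sign (−1)^0·+1^-1·+1^0 = +1.
(a,b)_11: α=1, u≡6; β=5, v≡6 (mod 11); (6|11)=-1, (6|11)=-1; sign (−1)^1·-1^5·-1^1 = -1.
(a,b)_3: α=-2, u≡2; β=4, v≡1 (mod 3); (2|3)=-1, (1|3)=+1; sign (−1)^0·-1^4·+1^-2 = +1.
(a,b)_19: α=4, u≡5; β=3, v≡18 (mod 19); (5|19)=+1, (18|19)=-1; sign (−1)^0·+1^3·-1^4 = +1.
(a,b)_17: α=1, u≡5; β=2, v≡7 (mod 17); (5|17)=-1, (7|17)=-1; sign (−1)^0·-1^2·-1^1 = -1.
(a,b)_∞: sgn(96866)=+, sgn(-77330)=−, so +1.
(a,b)_13: α=0, u≡3; β=2, v≡7 (mod 13); (3|13)=+1, (7|13)=-1; sign (−1)^0·+1^2·-1^0 = +1.
(a,b)_37: α=1, u≡33; β=3, v≡35 (mod 37); (33|37)=+1, (35|37)=-1; sign (−1)^0·+1^3·-1^1 = -1.
Ram(96866, -77330) = {7, 11, 17, 37}; no ℚ_7-point on the conic.

[7, 11, 17, 37]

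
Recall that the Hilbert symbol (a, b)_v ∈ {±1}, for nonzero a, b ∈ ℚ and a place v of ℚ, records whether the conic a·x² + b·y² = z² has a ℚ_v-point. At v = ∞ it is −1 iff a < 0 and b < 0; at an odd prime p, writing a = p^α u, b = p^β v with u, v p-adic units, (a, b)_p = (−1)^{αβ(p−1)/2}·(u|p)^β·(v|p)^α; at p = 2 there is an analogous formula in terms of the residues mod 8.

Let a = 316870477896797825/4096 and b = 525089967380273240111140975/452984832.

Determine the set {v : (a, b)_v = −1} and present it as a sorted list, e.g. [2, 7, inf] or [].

Mod squares: a ≡ 8177, b ≡ 2028117. Check v ∈ {∞, 2, 3, 5, 7, 11, 13, 17, 19, 23, 37}.
v=3: a=3^0·(≡2), b=3^-3·(≡1) mod 3; (2|3)=-1, (1|3)=+1; (−1)^{0·-3·1}·(-1)^-3·(+1)^0 = -1.
v=2: v_2(a)=-12, v_2(b)=-24; units ≡ 1, 5 (mod 8); ε·ε+αω+βω = 0·0+-12·1+-24·0 ≡ 0  ⇒  (a,b)_2 = +1.
v=∞: 8177 > 0 and 2028117 > 0  ⇒  (a,b)_∞ = +1.
v=7: a=7^2·(≡1), b=7^3·(≡4) mod 7; (1|7)=+1, (4|7)=+1; (−1)^{2·3·3}·(+1)^3·(+1)^2 = +1.
v=13: a=13^1·(≡7), b=13^1·(≡1) mod 13; (7|13)=-1, (1|13)=+1; (−1)^{1·1·6}·(-1)^1·(+1)^1 = -1.
v=17: a=17^1·(≡11), b=17^1·(≡3) mod 17; (11|17)=-1, (3|17)=-1; (−1)^{1·1·8}·(-1)^1·(-1)^1 = +1.
v=11: a=11^2·(≡4), b=11^6·(≡3) mod 11; (4|11)=+1, (3|11)=+1; (−1)^{2·6·5}·(+1)^6·(+1)^2 = +1.
v=19: a=19^2·(≡11), b=19^3·(≡9) mod 19; (11|19)=+1, (9|19)=+1; (−1)^{2·3·9}·(+1)^3·(+1)^2 = +1.
v=37: a=37^3·(≡10), b=37^4·(≡12) mod 37; (10|37)=+1, (12|37)=+1; (−1)^{3·4·18}·(+1)^4·(+1)^3 = +1.
v=5: a=5^2·(≡3), b=5^2·(≡2) mod 5; (3|5)=-1, (2|5)=-1; (−1)^{2·2·2}·(-1)^2·(-1)^2 = +1.
v=23: a=23^2·(≡3), b=23^3·(≡21) mod 23; (3|23)=+1, (21|23)=-1; (−1)^{2·3·11}·(+1)^3·(-1)^2 = +1.
(8177, 2028117 / ℚ) ramifies at {3, 13}: a division algebra.

[3, 13]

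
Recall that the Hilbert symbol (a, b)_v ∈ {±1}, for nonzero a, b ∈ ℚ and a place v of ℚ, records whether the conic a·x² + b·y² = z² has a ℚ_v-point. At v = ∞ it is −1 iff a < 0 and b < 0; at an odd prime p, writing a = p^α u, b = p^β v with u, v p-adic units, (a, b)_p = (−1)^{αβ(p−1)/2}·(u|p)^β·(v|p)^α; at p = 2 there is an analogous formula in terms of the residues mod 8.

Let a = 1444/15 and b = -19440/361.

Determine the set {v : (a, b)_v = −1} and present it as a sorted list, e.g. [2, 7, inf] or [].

[]

(a, b) ≡ (15, -15) mod (ℚ^×)²; places V = {2, 3, 5, 19, ∞}.
(a,b)_19: α=2, u≡18; β=-2, v≡16 (mod 19); (18|19)=-1, (16|19)=+1; sign (−1)^0·-1^-2·+1^2 = +1.
(a,b)_2: α=2, β=4; u≡7, v≡1 (mod 8); ε(u)ε(v)=1·0, αω(v)=2·0, βω(u)=4·0; sum ≡ 0  ⇒  +1.
(a,b)_5: α=-1, u≡3; β=1, v≡2 (mod 5); (3|5)=-1, (2|5)=-1; sign (−1)^0·-1^1·-1^-1 = +1.
(a,b)_3: α=-1, u≡2; β=5, v≡1 (mod 3); (2|3)=-1, (1|3)=+1; sign (−1)^1·-1^5·+1^-1 = +1.
(a,b)_∞: sgn(15)=+, sgn(-15)=−, so +1.
Ram(a, b) = ∅: the form 15·x² + -15·y² − z² is isotropic over every ℚ_v, so by Hasse–Minkowski it is isotropic over ℚ.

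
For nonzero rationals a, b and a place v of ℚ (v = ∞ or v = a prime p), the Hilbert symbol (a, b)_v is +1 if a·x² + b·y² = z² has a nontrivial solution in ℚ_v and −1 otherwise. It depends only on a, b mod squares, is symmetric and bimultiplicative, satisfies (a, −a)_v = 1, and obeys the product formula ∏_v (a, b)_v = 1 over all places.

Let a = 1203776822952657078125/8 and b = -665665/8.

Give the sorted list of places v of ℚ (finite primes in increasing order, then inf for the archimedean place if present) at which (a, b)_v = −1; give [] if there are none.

[2, 11]

(a, b) ≡ (4186, -27170) mod (ℚ^×)²; places V = {2, 5, 7, 11, 13, 19, 23, 29, ∞}.
(a,b)_23: α=1, u≡10; β=0, v≡3 (mod 23); (10|23)=-1, (3|23)=+1; sign (−1)^0·-1^0·+1^1 = +1.
(a,b)_∞: sgn(4186)=+, sgn(-27170)=−, so +1.
(a,b)_2: α=-3, β=-3; u≡5, v≡7 (mod 8); ε(u)ε(v)=0·1, αω(v)=-3·0, βω(u)=-3·1; sum ≡ 1  ⇒  -1.
(a,b)_7: α=3, u≡3; β=2, v≡2 (mod 7); (3|7)=-1, (2|7)=+1; sign (−1)^0·-1^2·+1^3 = +1.
(a,b)_11: α=4, u≡10; β=1, v≡5 (mod 11); (10|11)=-1, (5|11)=+1; sign (−1)^0·-1^1·+1^4 = -1.
(a,b)_5: α=6, u≡1; β=1, v≡4 (mod 5); (1|5)=+1, (4|5)=+1; sign (−1)^0·+1^1·+1^6 = +1.
(a,b)_13: α=3, u≡9; β=1, v≡10 (mod 13); (9|13)=+1, (10|13)=+1; sign (−1)^0·+1^1·+1^3 = +1.
(a,b)_19: α=2, u≡11; β=1, v≡12 (mod 19); (11|19)=+1, (12|19)=-1; sign (−1)^0·+1^1·-1^2 = +1.
(a,b)_29: α=2, u≡17; β=0, v≡11 (mod 29); (17|29)=-1, (11|29)=-1; sign (−1)^0·-1^0·-1^2 = +1.
|Ram(4186, -27170)| = 2, even; anisotropic at {2, 11}.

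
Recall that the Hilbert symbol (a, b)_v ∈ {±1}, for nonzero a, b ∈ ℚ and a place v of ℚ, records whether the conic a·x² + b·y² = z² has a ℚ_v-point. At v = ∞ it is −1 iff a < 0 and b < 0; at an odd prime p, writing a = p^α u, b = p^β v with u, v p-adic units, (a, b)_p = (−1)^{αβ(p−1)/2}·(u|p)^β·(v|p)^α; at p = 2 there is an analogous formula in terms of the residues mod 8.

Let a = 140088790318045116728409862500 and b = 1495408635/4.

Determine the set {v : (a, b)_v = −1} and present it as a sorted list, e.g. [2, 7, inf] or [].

Mod squares: a ≡ 1125560905, b ≡ 2051315. Check v ∈ {∞, 2, 3, 5, 7, 17, 29, 37, 41, 43, 47}.
v=5: a=5^5·(≡1), b=5^1·(≡3) mod 5; (1|5)=+1, (3|5)=-1; (−1)^{5·1·2}·(+1)^1·(-1)^5 = -1.
v=29: a=29^3·(≡22), b=29^1·(≡4) mod 29; (22|29)=+1, (4|29)=+1; (−1)^{3·1·14}·(+1)^1·(+1)^3 = +1.
v=17: a=17^1·(≡3), b=17^0·(≡12) mod 17; (3|17)=-1, (12|17)=-1; (−1)^{1·0·8}·(-1)^0·(-1)^1 = -1.
v=37: a=37^1·(≡11), b=37^0·(≡24) mod 37; (11|37)=+1, (24|37)=-1; (−1)^{1·0·18}·(+1)^0·(-1)^1 = -1.
v=47: a=47^4·(≡4), b=47^1·(≡33) mod 47; (4|47)=+1, (33|47)=-1; (−1)^{4·1·23}·(+1)^1·(-1)^4 = +1.
v=∞: 1125560905 > 0 and 2051315 > 0  ⇒  (a,b)_∞ = +1.
v=7: a=7^1·(≡6), b=7^1·(≡1) mod 7; (6|7)=-1, (1|7)=+1; (−1)^{1·1·3}·(-1)^1·(+1)^1 = +1.
v=43: a=43^3·(≡16), b=43^1·(≡34) mod 43; (16|43)=+1, (34|43)=-1; (−1)^{3·1·21}·(+1)^1·(-1)^3 = +1.
v=41: a=41^1·(≡19), b=41^0·(≡24) mod 41; (19|41)=-1, (24|41)=-1; (−1)^{1·0·20}·(-1)^0·(-1)^1 = -1.
v=2: v_2(a)=2, v_2(b)=-2; units ≡ 1, 3 (mod 8); ε·ε+αω+βω = 0·1+2·1+-2·0 ≡ 0  ⇒  (a,b)_2 = +1.
v=3: a=3^8·(≡1), b=3^6·(≡2) mod 3; (1|3)=+1, (2|3)=-1; (−1)^{8·6·1}·(+1)^6·(-1)^8 = +1.
|Ram(1125560905, 2051315)| = 4, even; anisotropic at {5, 17, 37, 41}.

[5, 17, 37, 41]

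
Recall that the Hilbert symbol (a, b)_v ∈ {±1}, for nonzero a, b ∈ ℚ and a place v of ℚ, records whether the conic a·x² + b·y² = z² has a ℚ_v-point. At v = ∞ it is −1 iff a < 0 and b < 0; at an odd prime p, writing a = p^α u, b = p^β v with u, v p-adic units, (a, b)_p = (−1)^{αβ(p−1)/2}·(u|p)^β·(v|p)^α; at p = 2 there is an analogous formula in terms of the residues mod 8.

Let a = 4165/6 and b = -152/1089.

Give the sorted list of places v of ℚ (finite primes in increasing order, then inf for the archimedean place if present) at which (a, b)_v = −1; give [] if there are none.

(a, b) ≡ (510, -38) mod (ℚ^×)²; places V = {2, 3, 5, 7, 11, 17, 19, ∞}.
(a,b)_3: α=-1, u≡2; β=-2, v≡1 (mod 3); (2|3)=-1, (1|3)=+1; sign (−1)^0·-1^-2·+1^-1 = +1.
(a,b)_∞: sgn(510)=+, sgn(-38)=−, so +1.
(a,b)_19: α=0, u≡7; β=1, v≡5 (mod 19); (7|19)=+1, (5|19)=+1; sign (−1)^0·+1^1·+1^0 = +1.
(a,b)_7: α=2, u≡6; β=0, v≡4 (mod 7); (6|7)=-1, (4|7)=+1; sign (−1)^0·-1^0·+1^2 = +1.
(a,b)_5: α=1, u≡3; β=0, v≡2 (mod 5); (3|5)=-1, (2|5)=-1; sign (−1)^0·-1^0·-1^1 = -1.
(a,b)_11: α=0, u≡3; β=-2, v≡10 (mod 11); (3|11)=+1, (10|11)=-1; sign (−1)^0·+1^-2·-1^0 = +1.
(a,b)_17: α=1, u≡4; β=0, v≡1 (mod 17); (4|17)=+1, (1|17)=+1; sign (−1)^0·+1^0·+1^1 = +1.
(a,b)_2: α=-1, β=3; u≡7, v≡5 (mod 8); ε(u)ε(v)=1·0, αω(v)=-1·1, βω(u)=3·0; sum ≡ 1  ⇒  -1.
|Ram(510, -38)| = 2, even; anisotropic at {2, 5}.

[2, 5]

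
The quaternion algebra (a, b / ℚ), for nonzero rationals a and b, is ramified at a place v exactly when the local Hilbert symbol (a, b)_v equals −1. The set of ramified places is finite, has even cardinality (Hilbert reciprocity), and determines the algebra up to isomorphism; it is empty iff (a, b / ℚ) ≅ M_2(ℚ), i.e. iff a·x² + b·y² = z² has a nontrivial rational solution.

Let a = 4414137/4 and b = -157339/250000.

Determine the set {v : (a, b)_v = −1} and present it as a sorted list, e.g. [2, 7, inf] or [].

[3, 13, 19, 37]

Mod squares: a ≡ 4414137, b ≡ -19. Check v ∈ {∞, 2, 3, 5, 7, 13, 19, 23, 37}.
v=13: a=13^1·(≡7), b=13^2·(≡7) mod 13; (7|13)=-1, (7|13)=-1; (−1)^{1·2·6}·(-1)^2·(-1)^1 = -1.
v=7: a=7^1·(≡6), b=7^2·(≡1) mod 7; (6|7)=-1, (1|7)=+1; (−1)^{1·2·3}·(-1)^2·(+1)^1 = +1.
v=2: v_2(a)=-2, v_2(b)=-4; units ≡ 1, 5 (mod 8); ε·ε+αω+βω = 0·0+-2·1+-4·0 ≡ 0  ⇒  (a,b)_2 = +1.
v=∞: 4414137 > 0 and -19 < 0  ⇒  (a,b)_∞ = +1.
v=23: a=23^1·(≡19), b=23^0·(≡18) mod 23; (19|23)=-1, (18|23)=+1; (−1)^{1·0·11}·(-1)^0·(+1)^1 = +1.
v=3: a=3^1·(≡2), b=3^0·(≡2) mod 3; (2|3)=-1, (2|3)=-1; (−1)^{1·0·1}·(-1)^0·(-1)^1 = -1.
v=37: a=37^1·(≡31), b=37^0·(≡14) mod 37; (31|37)=-1, (14|37)=-1; (−1)^{1·0·18}·(-1)^0·(-1)^1 = -1.
v=5: a=5^0·(≡3), b=5^-6·(≡1) mod 5; (3|5)=-1, (1|5)=+1; (−1)^{0·-6·2}·(-1)^-6·(+1)^0 = +1.
v=19: a=19^1·(≡12), b=19^1·(≡8) mod 19; (12|19)=-1, (8|19)=-1; (−1)^{1·1·9}·(-1)^1·(-1)^1 = -1.
|Ram(4414137, -19)| = 4, even; anisotropic at {3, 13, 19, 37}.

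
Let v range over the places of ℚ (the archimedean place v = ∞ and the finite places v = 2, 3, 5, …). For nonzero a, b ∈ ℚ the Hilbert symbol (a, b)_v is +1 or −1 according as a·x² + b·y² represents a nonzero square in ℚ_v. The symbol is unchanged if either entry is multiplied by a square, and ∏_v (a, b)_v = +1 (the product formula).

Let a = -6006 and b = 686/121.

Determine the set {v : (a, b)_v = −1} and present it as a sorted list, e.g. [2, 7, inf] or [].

Mod squares: a ≡ -6006, b ≡ 14. Check v ∈ {∞, 2, 3, 7, 11, 13}.
v=∞: -6006 < 0 and 14 > 0  ⇒  (a,b)_∞ = +1.
v=2: v_2(a)=1, v_2(b)=1; units ≡ 5, 7 (mod 8); ε·ε+αω+βω = 0·1+1·0+1·1 ≡ 1  ⇒  (a,b)_2 = -1.
v=7: a=7^1·(≡3), b=7^3·(≡1) mod 7; (3|7)=-1, (1|7)=+1; (−1)^{1·3·3}·(-1)^3·(+1)^1 = +1.
v=11: a=11^1·(≡4), b=11^-2·(≡4) mod 11; (4|11)=+1, (4|11)=+1; (−1)^{1·-2·5}·(+1)^-2·(+1)^1 = +1.
v=3: a=3^1·(≡2), b=3^0·(≡2) mod 3; (2|3)=-1, (2|3)=-1; (−1)^{1·0·1}·(-1)^0·(-1)^1 = -1.
v=13: a=13^1·(≡6), b=13^0·(≡9) mod 13; (6|13)=-1, (9|13)=+1; (−1)^{1·0·6}·(-1)^0·(+1)^1 = +1.
Ram(-6006, 14) = {2, 3}; no ℚ_2-point on the conic.

[2, 3]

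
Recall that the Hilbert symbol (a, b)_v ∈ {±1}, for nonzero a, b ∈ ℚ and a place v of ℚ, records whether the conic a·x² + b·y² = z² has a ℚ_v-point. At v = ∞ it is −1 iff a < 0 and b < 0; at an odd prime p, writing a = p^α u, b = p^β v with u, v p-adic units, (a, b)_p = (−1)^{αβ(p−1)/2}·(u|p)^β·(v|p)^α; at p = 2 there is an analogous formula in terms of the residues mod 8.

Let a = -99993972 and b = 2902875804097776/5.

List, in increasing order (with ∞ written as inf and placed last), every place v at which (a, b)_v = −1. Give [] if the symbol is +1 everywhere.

[2, 3, 5, 23, 29, 31]

(a, b) ≡ (-26013, 155) mod (ℚ^×)²; places V = {2, 3, 5, 13, 23, 29, 31, ∞}.
(a,b)_5: α=0, u≡3; β=-1, v≡1 (mod 5); (3|5)=-1, (1|5)=+1; sign (−1)^0·-1^-1·+1^0 = -1.
(a,b)_31: α=2, u≡15; β=3, v≡2 (mod 31); (15|31)=-1, (2|31)=+1; sign (−1)^0·-1^3·+1^2 = -1.
(a,b)_3: α=1, u≡2; β=4, v≡2 (mod 3); (2|3)=-1, (2|3)=-1; sign (−1)^0·-1^4·-1^1 = -1.
(a,b)_13: α=1, u≡9; β=2, v≡12 (mod 13); (9|13)=+1, (12|13)=+1; sign (−1)^0·+1^2·+1^1 = +1.
(a,b)_2: α=2, β=4; u≡3, v≡3 (mod 8); ε(u)ε(v)=1·1, αω(v)=2·1, βω(u)=4·1; sum ≡ 1  ⇒  -1.
(a,b)_∞: sgn(-26013)=−, sgn(155)=+, so +1.
(a,b)_29: α=1, u≡3; β=2, v≡11 (mod 29); (3|29)=-1, (11|29)=-1; sign (−1)^0·-1^2·-1^1 = -1.
(a,b)_23: α=1, u≡11; β=2, v≡14 (mod 23); (11|23)=-1, (14|23)=-1; sign (−1)^0·-1^2·-1^1 = -1.
(-26013, 155 / ℚ) ramifies at {2, 3, 5, 23, 29, 31}: a division algebra.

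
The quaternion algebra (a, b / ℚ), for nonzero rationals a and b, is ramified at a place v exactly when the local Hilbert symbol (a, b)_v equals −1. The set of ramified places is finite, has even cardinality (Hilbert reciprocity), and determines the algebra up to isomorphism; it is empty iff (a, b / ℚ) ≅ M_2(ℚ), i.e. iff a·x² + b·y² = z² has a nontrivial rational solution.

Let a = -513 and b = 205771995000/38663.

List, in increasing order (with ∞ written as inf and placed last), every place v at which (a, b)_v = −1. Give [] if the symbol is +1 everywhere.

(a, b) ≡ (-57, 193154) mod (ℚ^×)²; places V = {2, 3, 5, 11, 13, 17, 19, 23, 41, ∞}.
(a,b)_41: α=0, u≡20; β=-2, v≡22 (mod 41); (20|41)=+1, (22|41)=-1; sign (−1)^0·+1^-2·-1^0 = +1.
(a,b)_2: α=0, β=3; u≡7, v≡1 (mod 8); ε(u)ε(v)=1·0, αω(v)=0·0, βω(u)=3·0; sum ≡ 0  ⇒  +1.
(a,b)_13: α=0, u≡7; β=1, v≡3 (mod 13); (7|13)=-1, (3|13)=+1; sign (−1)^0·-1^1·+1^0 = -1.
(a,b)_∞: sgn(-57)=−, sgn(193154)=+, so +1.
(a,b)_11: α=0, u≡4; β=2, v≡3 (mod 11); (4|11)=+1, (3|11)=+1; sign (−1)^0·+1^2·+1^0 = +1.
(a,b)_17: α=0, u≡14; β=1, v≡12 (mod 17); (14|17)=-1, (12|17)=-1; sign (−1)^0·-1^1·-1^0 = -1.
(a,b)_5: α=0, u≡2; β=4, v≡4 (mod 5); (2|5)=-1, (4|5)=+1; sign (−1)^0·-1^4·+1^0 = +1.
(a,b)_19: α=1, u≡11; β=1, v≡16 (mod 19); (11|19)=+1, (16|19)=+1; sign (−1)^1·+1^1·+1^1 = -1.
(a,b)_23: α=0, u≡16; β=-1, v≡3 (mod 23); (16|23)=+1, (3|23)=+1; sign (−1)^0·+1^-1·+1^0 = +1.
(a,b)_3: α=3, u≡2; β=4, v≡2 (mod 3); (2|3)=-1, (2|3)=-1; sign (−1)^0·-1^4·-1^3 = -1.
Ram(-57, 193154) = {3, 13, 17, 19}; no ℚ_3-point on the conic.

[3, 13, 17, 19]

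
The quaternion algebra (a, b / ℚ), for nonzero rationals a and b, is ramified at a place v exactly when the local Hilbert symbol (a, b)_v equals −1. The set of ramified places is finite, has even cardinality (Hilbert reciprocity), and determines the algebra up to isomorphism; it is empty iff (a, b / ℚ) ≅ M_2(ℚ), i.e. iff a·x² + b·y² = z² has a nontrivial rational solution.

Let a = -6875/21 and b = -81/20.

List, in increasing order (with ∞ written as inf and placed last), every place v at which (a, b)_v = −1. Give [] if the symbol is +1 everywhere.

[11, inf]

(a, b) ≡ (-231, -5) mod (ℚ^×)²; places V = {2, 3, 5, 7, 11, ∞}.
(a,b)_3: α=-1, u≡1; β=4, v≡1 (mod 3); (1|3)=+1, (1|3)=+1; sign (−1)^0·+1^4·+1^-1 = +1.
(a,b)_2: α=0, β=-2; u≡1, v≡3 (mod 8); ε(u)ε(v)=0·1, αω(v)=0·1, βω(u)=-2·0; sum ≡ 0  ⇒  +1.
(a,b)_∞: sgn(-231)=−, sgn(-5)=−, so -1.
(a,b)_5: α=4, u≡4; β=-1, v≡1 (mod 5); (4|5)=+1, (1|5)=+1; sign (−1)^0·+1^-1·+1^4 = +1.
(a,b)_11: α=1, u≡9; β=0, v≡2 (mod 11); (9|11)=+1, (2|11)=-1; sign (−1)^0·+1^0·-1^1 = -1.
(a,b)_7: α=-1, u≡2; β=0, v≡4 (mod 7); (2|7)=+1, (4|7)=+1; sign (−1)^0·+1^0·+1^-1 = +1.
(-231, -5 / ℚ) ramifies at {11, ∞}: a division algebra.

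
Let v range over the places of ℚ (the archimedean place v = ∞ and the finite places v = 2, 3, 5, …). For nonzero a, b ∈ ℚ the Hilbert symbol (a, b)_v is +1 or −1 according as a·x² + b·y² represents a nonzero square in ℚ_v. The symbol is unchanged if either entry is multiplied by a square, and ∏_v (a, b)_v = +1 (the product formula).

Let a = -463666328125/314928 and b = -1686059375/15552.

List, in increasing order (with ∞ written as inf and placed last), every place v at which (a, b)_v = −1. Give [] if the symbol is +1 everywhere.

[7, 11, 13, inf]

Mod squares: a ≡ -15015, b ≡ -1365. Check v ∈ {∞, 2, 3, 5, 7, 11, 13}.
v=2: v_2(a)=-4, v_2(b)=-6; units ≡ 1, 3 (mod 8); ε·ε+αω+βω = 0·1+-4·1+-6·0 ≡ 0  ⇒  (a,b)_2 = +1.
v=∞: -15015 < 0 and -1365 < 0  ⇒  (a,b)_∞ = -1.
v=7: a=7^3·(≡1), b=7^3·(≡4) mod 7; (1|7)=+1, (4|7)=+1; (−1)^{3·3·3}·(+1)^3·(+1)^3 = -1.
v=5: a=5^7·(≡2), b=5^5·(≡3) mod 5; (2|5)=-1, (3|5)=-1; (−1)^{7·5·2}·(-1)^5·(-1)^7 = +1.
v=13: a=13^1·(≡7), b=13^1·(≡1) mod 13; (7|13)=-1, (1|13)=+1; (−1)^{1·1·6}·(-1)^1·(+1)^1 = -1.
v=11: a=11^3·(≡6), b=11^2·(≡2) mod 11; (6|11)=-1, (2|11)=-1; (−1)^{3·2·5}·(-1)^2·(-1)^3 = -1.
v=3: a=3^-9·(≡2), b=3^-5·(≡1) mod 3; (2|3)=-1, (1|3)=+1; (−1)^{-9·-5·1}·(-1)^-5·(+1)^-9 = +1.
|Ram(-15015, -1365)| = 4, even; anisotropic at {7, 11, 13, ∞}.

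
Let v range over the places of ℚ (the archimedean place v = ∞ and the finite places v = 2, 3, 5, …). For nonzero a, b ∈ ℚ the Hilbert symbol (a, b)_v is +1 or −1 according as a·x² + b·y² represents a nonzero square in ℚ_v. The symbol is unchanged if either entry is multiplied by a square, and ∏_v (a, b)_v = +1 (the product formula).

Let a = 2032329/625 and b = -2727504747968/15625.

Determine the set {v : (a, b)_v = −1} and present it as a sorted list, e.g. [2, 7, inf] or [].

[7, 11, 13, 19, 31, 43]

Mod squares: a ≡ 1209, b ≡ -25352327. Check v ∈ {∞, 2, 3, 5, 7, 11, 13, 19, 31, 41, 43}.
v=13: a=13^1·(≡8), b=13^1·(≡12) mod 13; (8|13)=-1, (12|13)=+1; (−1)^{1·1·6}·(-1)^1·(+1)^1 = -1.
v=2: v_2(a)=0, v_2(b)=6; units ≡ 1, 1 (mod 8); ε·ε+αω+βω = 0·0+0·0+6·0 ≡ 0  ⇒  (a,b)_2 = +1.
v=∞: 1209 > 0 and -25352327 < 0  ⇒  (a,b)_∞ = +1.
v=43: a=43^0·(≡42), b=43^1·(≡2) mod 43; (42|43)=-1, (2|43)=-1; (−1)^{0·1·21}·(-1)^1·(-1)^0 = -1.
v=7: a=7^0·(≡6), b=7^1·(≡4) mod 7; (6|7)=-1, (4|7)=+1; (−1)^{0·1·3}·(-1)^1·(+1)^0 = -1.
v=5: a=5^-4·(≡4), b=5^-6·(≡2) mod 5; (4|5)=+1, (2|5)=-1; (−1)^{-4·-6·2}·(+1)^-6·(-1)^-4 = +1.
v=19: a=19^0·(≡3), b=19^1·(≡10) mod 19; (3|19)=-1, (10|19)=-1; (−1)^{0·1·9}·(-1)^1·(-1)^0 = -1.
v=41: a=41^2·(≡2), b=41^2·(≡40) mod 41; (2|41)=+1, (40|41)=+1; (−1)^{2·2·20}·(+1)^2·(+1)^2 = +1.
v=11: a=11^0·(≡10), b=11^1·(≡10) mod 11; (10|11)=-1, (10|11)=-1; (−1)^{0·1·5}·(-1)^1·(-1)^0 = -1.
v=3: a=3^1·(≡1), b=3^0·(≡1) mod 3; (1|3)=+1, (1|3)=+1; (−1)^{1·0·1}·(+1)^0·(+1)^1 = +1.
v=31: a=31^1·(≡5), b=31^1·(≡9) mod 31; (5|31)=+1, (9|31)=+1; (−1)^{1·1·15}·(+1)^1·(+1)^1 = -1.
|Ram(1209, -25352327)| = 6, even; anisotropic at {7, 11, 13, 19, 31, 43}.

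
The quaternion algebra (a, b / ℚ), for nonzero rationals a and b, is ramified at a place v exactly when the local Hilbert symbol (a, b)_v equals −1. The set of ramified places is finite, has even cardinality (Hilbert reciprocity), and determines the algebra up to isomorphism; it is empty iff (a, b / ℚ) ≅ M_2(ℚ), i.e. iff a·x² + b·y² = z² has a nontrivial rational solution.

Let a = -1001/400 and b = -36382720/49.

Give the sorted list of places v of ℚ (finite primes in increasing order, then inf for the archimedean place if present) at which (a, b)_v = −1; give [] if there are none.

Mod squares: a ≡ -1001, b ≡ -35530. Check v ∈ {∞, 2, 5, 7, 11, 13, 17, 19}.
v=11: a=11^1·(≡2), b=11^1·(≡3) mod 11; (2|11)=-1, (3|11)=+1; (−1)^{1·1·5}·(-1)^1·(+1)^1 = +1.
v=13: a=13^1·(≡4), b=13^0·(≡12) mod 13; (4|13)=+1, (12|13)=+1; (−1)^{1·0·6}·(+1)^0·(+1)^1 = +1.
v=7: a=7^1·(≡4), b=7^-2·(≡4) mod 7; (4|7)=+1, (4|7)=+1; (−1)^{1·-2·3}·(+1)^-2·(+1)^1 = +1.
v=2: v_2(a)=-4, v_2(b)=11; units ≡ 7, 3 (mod 8); ε·ε+αω+βω = 1·1+-4·1+11·0 ≡ 1  ⇒  (a,b)_2 = -1.
v=5: a=5^-2·(≡4), b=5^1·(≡4) mod 5; (4|5)=+1, (4|5)=+1; (−1)^{-2·1·2}·(+1)^1·(+1)^-2 = +1.
v=∞: -1001 < 0 and -35530 < 0  ⇒  (a,b)_∞ = -1.
v=17: a=17^0·(≡4), b=17^1·(≡15) mod 17; (4|17)=+1, (15|17)=+1; (−1)^{0·1·8}·(+1)^1·(+1)^0 = +1.
v=19: a=19^0·(≡6), b=19^1·(≡17) mod 19; (6|19)=+1, (17|19)=+1; (−1)^{0·1·9}·(+1)^1·(+1)^0 = +1.
(-1001, -35530 / ℚ) ramifies at {2, ∞}: a division algebra.

[2, inf]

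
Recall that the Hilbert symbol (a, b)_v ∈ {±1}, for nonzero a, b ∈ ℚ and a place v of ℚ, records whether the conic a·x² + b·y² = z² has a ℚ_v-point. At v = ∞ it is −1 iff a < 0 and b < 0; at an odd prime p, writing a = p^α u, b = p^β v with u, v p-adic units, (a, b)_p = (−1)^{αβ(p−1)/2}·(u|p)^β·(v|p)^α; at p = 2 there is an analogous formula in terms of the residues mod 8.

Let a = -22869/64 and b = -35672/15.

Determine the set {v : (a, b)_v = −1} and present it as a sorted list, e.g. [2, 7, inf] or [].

[3, 7, 13, inf]

(a, b) ≡ (-21, -2730) mod (ℚ^×)²; places V = {2, 3, 5, 7, 11, 13, ∞}.
(a,b)_3: α=3, u≡2; β=-1, v≡2 (mod 3); (2|3)=-1, (2|3)=-1; sign (−1)^1·-1^-1·-1^3 = -1.
(a,b)_2: α=-6, β=3; u≡3, v≡3 (mod 8); ε(u)ε(v)=1·1, αω(v)=-6·1, βω(u)=3·1; sum ≡ 0  ⇒  +1.
(a,b)_11: α=2, u≡1; β=0, v≡3 (mod 11); (1|11)=+1, (3|11)=+1; sign (−1)^0·+1^0·+1^2 = +1.
(a,b)_5: α=0, u≡4; β=-1, v≡1 (mod 5); (4|5)=+1, (1|5)=+1; sign (−1)^0·+1^-1·+1^0 = +1.
(a,b)_7: α=1, u≡2; β=3, v≡1 (mod 7); (2|7)=+1, (1|7)=+1; sign (−1)^1·+1^3·+1^1 = -1.
(a,b)_∞: sgn(-21)=−, sgn(-2730)=−, so -1.
(a,b)_13: α=0, u≡2; β=1, v≡6 (mod 13); (2|13)=-1, (6|13)=-1; sign (−1)^0·-1^1·-1^0 = -1.
Ram(-21, -2730) = {3, 7, 13, ∞}; no ℚ_3-point on the conic.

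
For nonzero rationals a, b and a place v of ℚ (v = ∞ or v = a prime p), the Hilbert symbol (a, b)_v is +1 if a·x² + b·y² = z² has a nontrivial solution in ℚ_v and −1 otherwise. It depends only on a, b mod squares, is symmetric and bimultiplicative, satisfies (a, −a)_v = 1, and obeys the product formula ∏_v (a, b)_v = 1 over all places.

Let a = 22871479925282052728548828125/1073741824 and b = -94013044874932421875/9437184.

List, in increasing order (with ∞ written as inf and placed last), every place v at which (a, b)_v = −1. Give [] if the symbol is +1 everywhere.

Mod squares: a ≡ 77285, b ≡ -667. Check v ∈ {∞, 2, 3, 5, 7, 13, 23, 29, 41}.
v=2: v_2(a)=-30, v_2(b)=-20; units ≡ 5, 5 (mod 8); ε·ε+αω+βω = 0·0+-30·1+-20·1 ≡ 0  ⇒  (a,b)_2 = +1.
v=41: a=41^3·(≡23), b=41^2·(≡34) mod 41; (23|41)=+1, (34|41)=-1; (−1)^{3·2·20}·(+1)^2·(-1)^3 = -1.
v=7: a=7^6·(≡6), b=7^4·(≡3) mod 7; (6|7)=-1, (3|7)=-1; (−1)^{6·4·3}·(-1)^4·(-1)^6 = +1.
v=5: a=5^9·(≡3), b=5^8·(≡2) mod 5; (3|5)=-1, (2|5)=-1; (−1)^{9·8·2}·(-1)^8·(-1)^9 = -1.
v=3: a=3^4·(≡2), b=3^-2·(≡2) mod 3; (2|3)=-1, (2|3)=-1; (−1)^{4·-2·1}·(-1)^-2·(-1)^4 = +1.
v=23: a=23^4·(≡10), b=23^3·(≡20) mod 23; (10|23)=-1, (20|23)=-1; (−1)^{4·3·11}·(-1)^3·(-1)^4 = -1.
v=13: a=13^3·(≡1), b=13^2·(≡10) mod 13; (1|13)=+1, (10|13)=+1; (−1)^{3·2·6}·(+1)^2·(+1)^3 = +1.
v=29: a=29^1·(≡10), b=29^1·(≡9) mod 29; (10|29)=-1, (9|29)=+1; (−1)^{1·1·14}·(-1)^1·(+1)^1 = -1.
v=∞: 77285 > 0 and -667 < 0  ⇒  (a,b)_∞ = +1.
Ram(77285, -667) = {5, 23, 29, 41}; no ℚ_5-point on the conic.

[5, 23, 29, 41]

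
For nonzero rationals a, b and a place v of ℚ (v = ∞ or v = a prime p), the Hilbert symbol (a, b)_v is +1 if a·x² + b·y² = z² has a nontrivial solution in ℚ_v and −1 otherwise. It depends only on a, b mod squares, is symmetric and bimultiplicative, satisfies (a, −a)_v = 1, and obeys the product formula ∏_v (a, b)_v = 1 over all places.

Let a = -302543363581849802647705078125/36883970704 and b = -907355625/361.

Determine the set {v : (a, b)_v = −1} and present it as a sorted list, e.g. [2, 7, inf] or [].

[2, 11, 37, inf]

Mod squares: a ≡ -7258845, b ≡ -1451769. Check v ∈ {∞, 2, 3, 5, 7, 11, 19, 29, 37, 41}.
v=41: a=41^3·(≡35), b=41^1·(≡12) mod 41; (35|41)=-1, (12|41)=-1; (−1)^{3·1·20}·(-1)^1·(-1)^3 = +1.
v=11: a=11^3·(≡8), b=11^1·(≡10) mod 11; (8|11)=-1, (10|11)=-1; (−1)^{3·1·5}·(-1)^1·(-1)^3 = -1.
v=∞: -7258845 < 0 and -1451769 < 0  ⇒  (a,b)_∞ = -1.
v=5: a=5^13·(≡4), b=5^4·(≡1) mod 5; (4|5)=+1, (1|5)=+1; (−1)^{13·4·2}·(+1)^4·(+1)^13 = +1.
v=2: v_2(a)=-4, v_2(b)=0; units ≡ 3, 7 (mod 8); ε·ε+αω+βω = 1·1+-4·0+0·1 ≡ 1  ⇒  (a,b)_2 = -1.
v=3: a=3^7·(≡2), b=3^1·(≡1) mod 3; (2|3)=-1, (1|3)=+1; (−1)^{7·1·1}·(-1)^1·(+1)^7 = +1.
v=7: a=7^-2·(≡4), b=7^0·(≡5) mod 7; (4|7)=+1, (5|7)=-1; (−1)^{-2·0·3}·(+1)^0·(-1)^-2 = +1.
v=37: a=37^3·(≡33), b=37^1·(≡13) mod 37; (33|37)=+1, (13|37)=-1; (−1)^{3·1·18}·(+1)^1·(-1)^3 = -1.
v=29: a=29^3·(≡5), b=29^1·(≡7) mod 29; (5|29)=+1, (7|29)=+1; (−1)^{3·1·14}·(+1)^1·(+1)^3 = +1.
v=19: a=19^-6·(≡3), b=19^-2·(≡15) mod 19; (3|19)=-1, (15|19)=-1; (−1)^{-6·-2·9}·(-1)^-2·(-1)^-6 = +1.
(-7258845, -1451769 / ℚ) ramifies at {2, 11, 37, ∞}: a division algebra.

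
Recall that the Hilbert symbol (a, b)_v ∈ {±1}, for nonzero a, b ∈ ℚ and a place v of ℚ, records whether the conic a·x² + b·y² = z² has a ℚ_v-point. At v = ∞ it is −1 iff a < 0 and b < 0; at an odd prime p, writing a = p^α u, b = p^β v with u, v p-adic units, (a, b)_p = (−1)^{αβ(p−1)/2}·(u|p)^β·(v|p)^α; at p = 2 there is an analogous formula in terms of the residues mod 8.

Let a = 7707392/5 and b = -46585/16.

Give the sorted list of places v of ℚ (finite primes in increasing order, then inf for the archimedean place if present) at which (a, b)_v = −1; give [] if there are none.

[2, 7, 11, 17]

Mod squares: a ≡ 150535, b ≡ -385. Check v ∈ {∞, 2, 5, 7, 11, 17, 23}.
v=7: a=7^1·(≡1), b=7^1·(≡1) mod 7; (1|7)=+1, (1|7)=+1; (−1)^{1·1·3}·(+1)^1·(+1)^1 = -1.
v=23: a=23^1·(≡8), b=23^0·(≡8) mod 23; (8|23)=+1, (8|23)=+1; (−1)^{1·0·11}·(+1)^0·(+1)^1 = +1.
v=5: a=5^-1·(≡2), b=5^1·(≡3) mod 5; (2|5)=-1, (3|5)=-1; (−1)^{-1·1·2}·(-1)^1·(-1)^-1 = +1.
v=11: a=11^1·(≡1), b=11^3·(≡4) mod 11; (1|11)=+1, (4|11)=+1; (−1)^{1·3·5}·(+1)^3·(+1)^1 = -1.
v=∞: 150535 > 0 and -385 < 0  ⇒  (a,b)_∞ = +1.
v=17: a=17^1·(≡4), b=17^0·(≡5) mod 17; (4|17)=+1, (5|17)=-1; (−1)^{1·0·8}·(+1)^0·(-1)^1 = -1.
v=2: v_2(a)=8, v_2(b)=-4; units ≡ 7, 7 (mod 8); ε·ε+αω+βω = 1·1+8·0+-4·0 ≡ 1  ⇒  (a,b)_2 = -1.
|Ram(150535, -385)| = 4, even; anisotropic at {2, 7, 11, 17}.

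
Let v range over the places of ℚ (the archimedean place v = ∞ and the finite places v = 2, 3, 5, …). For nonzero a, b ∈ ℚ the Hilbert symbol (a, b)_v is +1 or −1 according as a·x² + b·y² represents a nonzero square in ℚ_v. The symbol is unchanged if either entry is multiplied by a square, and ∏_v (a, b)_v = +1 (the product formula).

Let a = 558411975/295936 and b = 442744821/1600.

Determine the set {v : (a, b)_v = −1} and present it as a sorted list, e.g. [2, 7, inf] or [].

[19, 43]

(a, b) ≡ (2279, 589) mod (ℚ^×)²; places V = {2, 3, 5, 11, 17, 19, 31, 43, 53, ∞}.
(a,b)_5: α=2, u≡4; β=-2, v≡4 (mod 5); (4|5)=+1, (4|5)=+1; sign (−1)^0·+1^-2·+1^2 = +1.
(a,b)_2: α=-10, β=-6; u≡7, v≡5 (mod 8); ε(u)ε(v)=1·0, αω(v)=-10·1, βω(u)=-6·0; sum ≡ 0  ⇒  +1.
(a,b)_53: α=1, u≡17; β=0, v≡47 (mod 53); (17|53)=+1, (47|53)=+1; sign (−1)^0·+1^0·+1^1 = +1.
(a,b)_11: α=2, u≡8; β=0, v≡7 (mod 11); (8|11)=-1, (7|11)=-1; sign (−1)^0·-1^0·-1^2 = +1.
(a,b)_19: α=0, u≡12; β=1, v≡14 (mod 19); (12|19)=-1, (14|19)=-1; sign (−1)^0·-1^1·-1^0 = -1.
(a,b)_43: α=1, u≡11; β=0, v≡20 (mod 43); (11|43)=+1, (20|43)=-1; sign (−1)^0·+1^0·-1^1 = -1.
(a,b)_3: α=4, u≡2; β=2, v≡1 (mod 3); (2|3)=-1, (1|3)=+1; sign (−1)^0·-1^2·+1^4 = +1.
(a,b)_31: α=0, u≡14; β=1, v≡1 (mod 31); (14|31)=+1, (1|31)=+1; sign (−1)^0·+1^1·+1^0 = +1.
(a,b)_∞: sgn(2279)=+, sgn(589)=+, so +1.
(a,b)_17: α=-2, u≡1; β=4, v≡7 (mod 17); (1|17)=+1, (7|17)=-1; sign (−1)^0·+1^4·-1^-2 = +1.
Ram(2279, 589) = {19, 43}; no ℚ_19-point on the conic.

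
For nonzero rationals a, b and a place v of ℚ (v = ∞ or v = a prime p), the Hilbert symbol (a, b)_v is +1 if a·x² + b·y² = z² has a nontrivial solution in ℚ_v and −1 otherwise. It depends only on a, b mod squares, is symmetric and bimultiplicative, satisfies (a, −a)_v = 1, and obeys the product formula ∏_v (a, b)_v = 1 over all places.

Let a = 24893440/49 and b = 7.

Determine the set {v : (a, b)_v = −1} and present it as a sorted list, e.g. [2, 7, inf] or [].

(a, b) ≡ (24310, 7) mod (ℚ^×)²; places V = {2, 5, 7, 11, 13, 17, ∞}.
(a,b)_17: α=1, u≡13; β=0, v≡7 (mod 17); (13|17)=+1, (7|17)=-1; sign (−1)^0·+1^0·-1^1 = -1.
(a,b)_2: α=11, β=0; u≡3, v≡7 (mod 8); ε(u)ε(v)=1·1, αω(v)=11·0, βω(u)=0·1; sum ≡ 1  ⇒  -1.
(a,b)_13: α=1, u≡11; β=0, v≡7 (mod 13); (11|13)=-1, (7|13)=-1; sign (−1)^0·-1^0·-1^1 = -1.
(a,b)_7: α=-2, u≡5; β=1, v≡1 (mod 7); (5|7)=-1, (1|7)=+1; sign (−1)^0·-1^1·+1^-2 = -1.
(a,b)_11: α=1, u≡2; β=0, v≡7 (mod 11); (2|11)=-1, (7|11)=-1; sign (−1)^0·-1^0·-1^1 = -1.
(a,b)_5: α=1, u≡2; β=0, v≡2 (mod 5); (2|5)=-1, (2|5)=-1; sign (−1)^0·-1^0·-1^1 = -1.
(a,b)_∞: sgn(24310)=+, sgn(7)=+, so +1.
|Ram(24310, 7)| = 6, even; anisotropic at {2, 5, 7, 11, 13, 17}.

[2, 5, 7, 11, 13, 17]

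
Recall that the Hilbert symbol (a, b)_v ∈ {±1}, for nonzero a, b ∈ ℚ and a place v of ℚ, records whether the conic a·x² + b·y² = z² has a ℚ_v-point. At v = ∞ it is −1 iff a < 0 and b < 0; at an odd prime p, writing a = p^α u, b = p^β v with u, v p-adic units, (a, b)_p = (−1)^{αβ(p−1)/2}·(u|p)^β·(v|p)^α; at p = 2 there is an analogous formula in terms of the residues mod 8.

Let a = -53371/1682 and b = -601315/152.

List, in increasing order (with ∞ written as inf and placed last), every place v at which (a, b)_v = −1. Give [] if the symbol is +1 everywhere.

(a, b) ≡ (-38, -27170) mod (ℚ^×)²; places V = {2, 5, 11, 13, 19, 29, 53, ∞}.
(a,b)_13: α=0, u≡4; β=1, v≡10 (mod 13); (4|13)=+1, (10|13)=+1; sign (−1)^0·+1^1·+1^0 = +1.
(a,b)_5: α=0, u≡2; β=1, v≡1 (mod 5); (2|5)=-1, (1|5)=+1; sign (−1)^0·-1^1·+1^0 = -1.
(a,b)_53: α=2, u≡43; β=0, v≡27 (mod 53); (43|53)=+1, (27|53)=-1; sign (−1)^0·+1^0·-1^2 = +1.
(a,b)_11: α=0, u≡10; β=1, v≡3 (mod 11); (10|11)=-1, (3|11)=+1; sign (−1)^0·-1^1·+1^0 = -1.
(a,b)_2: α=-1, β=-3; u≡5, v≡7 (mod 8); ε(u)ε(v)=0·1, αω(v)=-1·0, βω(u)=-3·1; sum ≡ 1  ⇒  -1.
(a,b)_29: α=-2, u≡9; β=2, v≡18 (mod 29); (9|29)=+1, (18|29)=-1; sign (−1)^0·+1^2·-1^-2 = +1.
(a,b)_∞: sgn(-38)=−, sgn(-27170)=−, so -1.
(a,b)_19: α=1, u≡6; β=-1, v≡2 (mod 19); (6|19)=+1, (2|19)=-1; sign (−1)^1·+1^-1·-1^1 = +1.
Ram(-38, -27170) = {2, 5, 11, ∞}; no ℚ_2-point on the conic.

[2, 5, 11, inf]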